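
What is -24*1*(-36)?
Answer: 864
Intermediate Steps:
-24*1*(-36) = -24*(-36) = 864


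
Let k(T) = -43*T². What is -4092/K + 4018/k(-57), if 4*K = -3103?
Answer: 2274256322/433510821 ≈ 5.2461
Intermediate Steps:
K = -3103/4 (K = (¼)*(-3103) = -3103/4 ≈ -775.75)
-4092/K + 4018/k(-57) = -4092/(-3103/4) + 4018/((-43*(-57)²)) = -4092*(-4/3103) + 4018/((-43*3249)) = 16368/3103 + 4018/(-139707) = 16368/3103 + 4018*(-1/139707) = 16368/3103 - 4018/139707 = 2274256322/433510821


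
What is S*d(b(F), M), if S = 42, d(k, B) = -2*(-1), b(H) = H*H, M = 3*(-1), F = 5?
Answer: 84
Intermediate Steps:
M = -3
b(H) = H²
d(k, B) = 2
S*d(b(F), M) = 42*2 = 84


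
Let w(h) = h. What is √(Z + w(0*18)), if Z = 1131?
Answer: √1131 ≈ 33.630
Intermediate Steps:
√(Z + w(0*18)) = √(1131 + 0*18) = √(1131 + 0) = √1131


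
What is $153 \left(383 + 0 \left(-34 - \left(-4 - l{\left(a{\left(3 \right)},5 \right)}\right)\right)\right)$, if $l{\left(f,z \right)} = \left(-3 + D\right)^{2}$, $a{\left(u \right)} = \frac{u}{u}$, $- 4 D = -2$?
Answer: $58599$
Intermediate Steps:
$D = \frac{1}{2}$ ($D = \left(- \frac{1}{4}\right) \left(-2\right) = \frac{1}{2} \approx 0.5$)
$a{\left(u \right)} = 1$
$l{\left(f,z \right)} = \frac{25}{4}$ ($l{\left(f,z \right)} = \left(-3 + \frac{1}{2}\right)^{2} = \left(- \frac{5}{2}\right)^{2} = \frac{25}{4}$)
$153 \left(383 + 0 \left(-34 - \left(-4 - l{\left(a{\left(3 \right)},5 \right)}\right)\right)\right) = 153 \left(383 + 0 \left(-34 + \left(\left(16 + \frac{25}{4}\right) - 12\right)\right)\right) = 153 \left(383 + 0 \left(-34 + \left(\frac{89}{4} - 12\right)\right)\right) = 153 \left(383 + 0 \left(-34 + \frac{41}{4}\right)\right) = 153 \left(383 + 0 \left(- \frac{95}{4}\right)\right) = 153 \left(383 + 0\right) = 153 \cdot 383 = 58599$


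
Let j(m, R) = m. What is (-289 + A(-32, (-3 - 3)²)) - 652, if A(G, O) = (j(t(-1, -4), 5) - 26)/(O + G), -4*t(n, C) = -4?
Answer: -3789/4 ≈ -947.25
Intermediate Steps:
t(n, C) = 1 (t(n, C) = -¼*(-4) = 1)
A(G, O) = -25/(G + O) (A(G, O) = (1 - 26)/(O + G) = -25/(G + O))
(-289 + A(-32, (-3 - 3)²)) - 652 = (-289 - 25/(-32 + (-3 - 3)²)) - 652 = (-289 - 25/(-32 + (-6)²)) - 652 = (-289 - 25/(-32 + 36)) - 652 = (-289 - 25/4) - 652 = -1181/4 - 652 = -3789/4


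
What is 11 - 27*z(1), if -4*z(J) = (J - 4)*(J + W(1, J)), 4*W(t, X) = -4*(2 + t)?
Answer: 103/2 ≈ 51.500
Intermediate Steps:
W(t, X) = -2 - t (W(t, X) = (-4*(2 + t))/4 = (-8 - 4*t)/4 = -2 - t)
z(J) = -(-4 + J)*(-3 + J)/4 (z(J) = -(J - 4)*(J + (-2 - 1*1))/4 = -(-4 + J)*(J + (-2 - 1))/4 = -(-4 + J)*(J - 3)/4 = -(-4 + J)*(-3 + J)/4)
11 - 27*z(1) = 11 - 27*(-3 - ¼*1² + (7/4)*1) = 11 - 27*(-3 - ¼*1 + 7/4) = 11 - 27*(-3 - ¼ + 7/4) = 11 - 27*(-3/2) = 11 + 81/2 = 103/2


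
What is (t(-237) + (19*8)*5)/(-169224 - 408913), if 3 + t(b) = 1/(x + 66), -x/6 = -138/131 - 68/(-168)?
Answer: -48517804/37053378467 ≈ -0.0013094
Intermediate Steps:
x = 3569/917 (x = -6*(-138/131 - 68/(-168)) = -6*(-138*1/131 - 68*(-1/168)) = -6*(-138/131 + 17/42) = -6*(-3569/5502) = 3569/917 ≈ 3.8920)
t(b) = -191356/64091 (t(b) = -3 + 1/(3569/917 + 66) = -3 + 1/(64091/917) = -3 + 917/64091 = -191356/64091)
(t(-237) + (19*8)*5)/(-169224 - 408913) = (-191356/64091 + (19*8)*5)/(-169224 - 408913) = (-191356/64091 + 152*5)/(-578137) = (-191356/64091 + 760)*(-1/578137) = (48517804/64091)*(-1/578137) = -48517804/37053378467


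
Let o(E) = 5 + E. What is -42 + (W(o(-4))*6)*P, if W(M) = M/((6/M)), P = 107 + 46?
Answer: 111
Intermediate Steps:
P = 153
W(M) = M²/6 (W(M) = M*(M/6) = M²/6)
-42 + (W(o(-4))*6)*P = -42 + (((5 - 4)²/6)*6)*153 = -42 + (((⅙)*1²)*6)*153 = -42 + (((⅙)*1)*6)*153 = -42 + ((⅙)*6)*153 = -42 + 1*153 = -42 + 153 = 111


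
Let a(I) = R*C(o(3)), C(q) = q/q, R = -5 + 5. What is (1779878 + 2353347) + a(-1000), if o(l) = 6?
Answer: 4133225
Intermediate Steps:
R = 0
C(q) = 1
a(I) = 0 (a(I) = 0*1 = 0)
(1779878 + 2353347) + a(-1000) = (1779878 + 2353347) + 0 = 4133225 + 0 = 4133225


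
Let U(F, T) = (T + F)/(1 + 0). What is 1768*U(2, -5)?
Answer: -5304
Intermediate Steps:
U(F, T) = F + T (U(F, T) = (F + T)/1 = (F + T)*1 = F + T)
1768*U(2, -5) = 1768*(2 - 5) = 1768*(-3) = -5304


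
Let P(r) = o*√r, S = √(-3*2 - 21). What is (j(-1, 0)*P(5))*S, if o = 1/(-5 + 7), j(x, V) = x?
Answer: -3*I*√15/2 ≈ -5.8095*I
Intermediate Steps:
o = ½ (o = 1/2 = ½ ≈ 0.50000)
S = 3*I*√3 (S = √(-6 - 21) = √(-27) = 3*I*√3 ≈ 5.1962*I)
P(r) = √r/2
(j(-1, 0)*P(5))*S = (-√5/2)*(3*I*√3) = -3*I*√15/2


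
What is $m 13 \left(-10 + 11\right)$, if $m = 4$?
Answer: $52$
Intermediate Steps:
$m 13 \left(-10 + 11\right) = 4 \cdot 13 \left(-10 + 11\right) = 52 \cdot 1 = 52$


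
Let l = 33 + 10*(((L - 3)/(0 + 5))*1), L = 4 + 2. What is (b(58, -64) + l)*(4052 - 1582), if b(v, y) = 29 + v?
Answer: 311220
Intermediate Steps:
L = 6
l = 39 (l = 33 + 10*(((6 - 3)/(0 + 5))*1) = 33 + 10*((3/5)*1) = 33 + 10*((3*(⅕))*1) = 33 + 10*((⅗)*1) = 33 + 10*(⅗) = 33 + 6 = 39)
(b(58, -64) + l)*(4052 - 1582) = ((29 + 58) + 39)*(4052 - 1582) = (87 + 39)*2470 = 126*2470 = 311220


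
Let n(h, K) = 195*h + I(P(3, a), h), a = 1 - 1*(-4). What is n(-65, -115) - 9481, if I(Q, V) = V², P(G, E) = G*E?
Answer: -17931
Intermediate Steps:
a = 5 (a = 1 + 4 = 5)
P(G, E) = E*G
n(h, K) = h² + 195*h (n(h, K) = 195*h + h² = h² + 195*h)
n(-65, -115) - 9481 = -65*(195 - 65) - 9481 = -65*130 - 9481 = -8450 - 9481 = -17931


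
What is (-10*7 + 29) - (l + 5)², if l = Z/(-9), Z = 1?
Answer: -5257/81 ≈ -64.901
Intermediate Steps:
l = -⅑ (l = 1/(-9) = 1*(-⅑) = -⅑ ≈ -0.11111)
(-10*7 + 29) - (l + 5)² = (-10*7 + 29) - (-⅑ + 5)² = (-70 + 29) - (44/9)² = -41 - 1*1936/81 = -41 - 1936/81 = -5257/81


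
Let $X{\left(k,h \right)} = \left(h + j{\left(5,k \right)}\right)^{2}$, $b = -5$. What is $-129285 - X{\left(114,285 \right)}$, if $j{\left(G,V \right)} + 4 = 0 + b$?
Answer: $-205461$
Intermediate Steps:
$j{\left(G,V \right)} = -9$ ($j{\left(G,V \right)} = -4 + \left(0 - 5\right) = -4 - 5 = -9$)
$X{\left(k,h \right)} = \left(-9 + h\right)^{2}$ ($X{\left(k,h \right)} = \left(h - 9\right)^{2} = \left(-9 + h\right)^{2}$)
$-129285 - X{\left(114,285 \right)} = -129285 - \left(-9 + 285\right)^{2} = -129285 - 276^{2} = -129285 - 76176 = -205461$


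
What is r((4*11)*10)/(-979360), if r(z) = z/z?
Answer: -1/979360 ≈ -1.0211e-6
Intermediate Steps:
r(z) = 1
r((4*11)*10)/(-979360) = 1/(-979360) = 1*(-1/979360) = -1/979360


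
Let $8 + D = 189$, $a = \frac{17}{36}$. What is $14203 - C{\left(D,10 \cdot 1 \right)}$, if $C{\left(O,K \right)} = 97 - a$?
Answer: $\frac{507833}{36} \approx 14106.0$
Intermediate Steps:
$a = \frac{17}{36}$ ($a = 17 \cdot \frac{1}{36} = \frac{17}{36} \approx 0.47222$)
$D = 181$ ($D = -8 + 189 = 181$)
$C{\left(O,K \right)} = \frac{3475}{36}$ ($C{\left(O,K \right)} = 97 - \frac{17}{36} = \frac{3475}{36}$)
$14203 - C{\left(D,10 \cdot 1 \right)} = 14203 - \frac{3475}{36} = \frac{507833}{36}$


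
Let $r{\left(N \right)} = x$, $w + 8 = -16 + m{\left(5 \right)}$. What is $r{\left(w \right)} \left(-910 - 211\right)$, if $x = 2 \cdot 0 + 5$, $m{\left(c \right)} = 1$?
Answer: $-5605$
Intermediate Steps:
$w = -23$ ($w = -8 + \left(-16 + 1\right) = -8 - 15 = -23$)
$x = 5$ ($x = 0 + 5 = 5$)
$r{\left(N \right)} = 5$
$r{\left(w \right)} \left(-910 - 211\right) = 5 \left(-910 - 211\right) = 5 \left(-1121\right) = -5605$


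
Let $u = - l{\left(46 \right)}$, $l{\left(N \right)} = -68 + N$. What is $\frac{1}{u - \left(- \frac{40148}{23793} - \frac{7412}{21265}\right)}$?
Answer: $\frac{505958145}{12161180126} \approx 0.041604$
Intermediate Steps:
$u = 22$ ($u = - (-68 + 46) = \left(-1\right) \left(-22\right) = 22$)
$\frac{1}{u - \left(- \frac{40148}{23793} - \frac{7412}{21265}\right)} = \frac{1}{22 - \left(- \frac{40148}{23793} - \frac{7412}{21265}\right)} = \frac{1}{22 - - \frac{1030100936}{505958145}} = \frac{1}{22 + \left(\frac{7412}{21265} + \frac{40148}{23793}\right)} = \frac{1}{22 + \frac{1030100936}{505958145}} = \frac{1}{\frac{12161180126}{505958145}} = \frac{505958145}{12161180126}$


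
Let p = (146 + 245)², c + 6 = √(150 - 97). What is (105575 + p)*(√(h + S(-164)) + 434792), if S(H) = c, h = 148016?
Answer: 112374601152 + 258456*√(148010 + √53) ≈ 1.1247e+11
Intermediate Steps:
c = -6 + √53 (c = -6 + √(150 - 97) = -6 + √53 ≈ 1.2801)
S(H) = -6 + √53
p = 152881 (p = 391² = 152881)
(105575 + p)*(√(h + S(-164)) + 434792) = (105575 + 152881)*(√(148016 + (-6 + √53)) + 434792) = 258456*(√(148010 + √53) + 434792) = 258456*(434792 + √(148010 + √53)) = 112374601152 + 258456*√(148010 + √53)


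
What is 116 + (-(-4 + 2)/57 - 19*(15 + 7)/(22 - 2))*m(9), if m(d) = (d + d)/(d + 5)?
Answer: 16943/190 ≈ 89.174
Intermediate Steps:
m(d) = 2*d/(5 + d) (m(d) = (2*d)/(5 + d) = 2*d/(5 + d))
116 + (-(-4 + 2)/57 - 19*(15 + 7)/(22 - 2))*m(9) = 116 + (-(-4 + 2)/57 - 19*(15 + 7)/(22 - 2))*(2*9/(5 + 9)) = 116 + (-1*(-2)*(1/57) - 19/(20/22))*(2*9/14) = 116 + (2*(1/57) - 19/(20*(1/22)))*(2*9*(1/14)) = 116 + (2/57 - 19/10/11)*(9/7) = 116 + (2/57 - 19*11/10)*(9/7) = 116 + (2/57 - 209/10)*(9/7) = 116 - 11893/570*9/7 = 116 - 5097/190 = 16943/190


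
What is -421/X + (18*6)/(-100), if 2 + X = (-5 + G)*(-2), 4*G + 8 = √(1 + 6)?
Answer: -520563/14225 - 842*√7/569 ≈ -40.510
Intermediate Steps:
G = -2 + √7/4 (G = -2 + √(1 + 6)/4 = -2 + √7/4 ≈ -1.3386)
X = 12 - √7/2 (X = -2 + (-5 + (-2 + √7/4))*(-2) = -2 + (-7 + √7/4)*(-2) = -2 + (14 - √7/2) = 12 - √7/2 ≈ 10.677)
-421/X + (18*6)/(-100) = -421/(12 - √7/2) + (18*6)/(-100) = -421/(12 - √7/2) + 108*(-1/100) = -421/(12 - √7/2) - 27/25 = -27/25 - 421/(12 - √7/2)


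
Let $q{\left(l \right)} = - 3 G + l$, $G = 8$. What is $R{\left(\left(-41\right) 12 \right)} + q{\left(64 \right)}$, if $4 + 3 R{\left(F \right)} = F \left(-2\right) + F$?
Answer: $\frac{608}{3} \approx 202.67$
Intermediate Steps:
$R{\left(F \right)} = - \frac{4}{3} - \frac{F}{3}$ ($R{\left(F \right)} = - \frac{4}{3} + \frac{F \left(-2\right) + F}{3} = - \frac{4}{3} + \frac{- 2 F + F}{3} = - \frac{4}{3} + \frac{\left(-1\right) F}{3} = - \frac{4}{3} - \frac{F}{3}$)
$q{\left(l \right)} = -24 + l$ ($q{\left(l \right)} = \left(-3\right) 8 + l = -24 + l$)
$R{\left(\left(-41\right) 12 \right)} + q{\left(64 \right)} = \left(- \frac{4}{3} - \frac{\left(-41\right) 12}{3}\right) + \left(-24 + 64\right) = \left(- \frac{4}{3} - -164\right) + 40 = \left(- \frac{4}{3} + 164\right) + 40 = \frac{488}{3} + 40 = \frac{608}{3}$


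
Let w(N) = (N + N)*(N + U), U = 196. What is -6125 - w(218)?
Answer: -186629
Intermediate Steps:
w(N) = 2*N*(196 + N) (w(N) = (N + N)*(N + 196) = (2*N)*(196 + N) = 2*N*(196 + N))
-6125 - w(218) = -6125 - 2*218*(196 + 218) = -6125 - 2*218*414 = -6125 - 1*180504 = -6125 - 180504 = -186629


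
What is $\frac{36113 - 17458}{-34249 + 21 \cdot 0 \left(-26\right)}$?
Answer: $- \frac{18655}{34249} \approx -0.54469$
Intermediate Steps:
$\frac{36113 - 17458}{-34249 + 21 \cdot 0 \left(-26\right)} = \frac{18655}{-34249 + 0 \left(-26\right)} = \frac{18655}{-34249 + 0} = \frac{18655}{-34249} = 18655 \left(- \frac{1}{34249}\right) = - \frac{18655}{34249}$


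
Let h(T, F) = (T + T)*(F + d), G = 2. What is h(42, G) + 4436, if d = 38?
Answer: 7796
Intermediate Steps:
h(T, F) = 2*T*(38 + F) (h(T, F) = (T + T)*(F + 38) = (2*T)*(38 + F) = 2*T*(38 + F))
h(42, G) + 4436 = 2*42*(38 + 2) + 4436 = 2*42*40 + 4436 = 3360 + 4436 = 7796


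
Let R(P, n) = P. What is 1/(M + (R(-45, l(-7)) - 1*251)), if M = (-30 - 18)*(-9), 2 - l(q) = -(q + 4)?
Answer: 1/136 ≈ 0.0073529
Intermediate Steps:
l(q) = 6 + q (l(q) = 2 - (-1)*(q + 4) = 2 - (-1)*(4 + q) = 2 - (-4 - q) = 2 + (4 + q) = 6 + q)
M = 432 (M = -48*(-9) = 432)
1/(M + (R(-45, l(-7)) - 1*251)) = 1/(432 + (-45 - 1*251)) = 1/(432 + (-45 - 251)) = 1/(432 - 296) = 1/136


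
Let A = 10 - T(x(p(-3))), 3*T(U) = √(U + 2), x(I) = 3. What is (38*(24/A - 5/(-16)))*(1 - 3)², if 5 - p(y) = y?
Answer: 148333/358 + 10944*√5/895 ≈ 441.68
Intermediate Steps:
p(y) = 5 - y
T(U) = √(2 + U)/3 (T(U) = √(U + 2)/3 = √(2 + U)/3)
A = 10 - √5/3 (A = 10 - √(2 + 3)/3 = 10 - √5/3 ≈ 9.2546)
(38*(24/A - 5/(-16)))*(1 - 3)² = (38*(24/(10 - √5/3) - 5/(-16)))*(1 - 3)² = (38*(24/(10 - √5/3) - 5*(-1/16)))*(-2)² = (38*(24/(10 - √5/3) + 5/16))*4 = (38*(5/16 + 24/(10 - √5/3)))*4 = (95/8 + 912/(10 - √5/3))*4 = 95/2 + 3648/(10 - √5/3)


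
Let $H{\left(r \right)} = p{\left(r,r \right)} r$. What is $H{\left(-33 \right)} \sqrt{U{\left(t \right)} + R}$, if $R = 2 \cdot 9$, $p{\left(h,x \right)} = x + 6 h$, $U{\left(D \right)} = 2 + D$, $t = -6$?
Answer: $7623 \sqrt{14} \approx 28523.0$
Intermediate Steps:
$H{\left(r \right)} = 7 r^{2}$ ($H{\left(r \right)} = \left(r + 6 r\right) r = 7 r r = 7 r^{2}$)
$R = 18$
$H{\left(-33 \right)} \sqrt{U{\left(t \right)} + R} = 7 \left(-33\right)^{2} \sqrt{\left(2 - 6\right) + 18} = 7 \cdot 1089 \sqrt{-4 + 18} = 7623 \sqrt{14}$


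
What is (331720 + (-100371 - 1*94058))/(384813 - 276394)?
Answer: 137291/108419 ≈ 1.2663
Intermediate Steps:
(331720 + (-100371 - 1*94058))/(384813 - 276394) = (331720 + (-100371 - 94058))/108419 = (331720 - 194429)*(1/108419) = 137291*(1/108419) = 137291/108419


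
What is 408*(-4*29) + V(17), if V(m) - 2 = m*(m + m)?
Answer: -46748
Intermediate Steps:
V(m) = 2 + 2*m**2 (V(m) = 2 + m*(m + m) = 2 + m*(2*m) = 2 + 2*m**2)
408*(-4*29) + V(17) = 408*(-4*29) + (2 + 2*17**2) = 408*(-116) + (2 + 2*289) = -47328 + (2 + 578) = -47328 + 580 = -46748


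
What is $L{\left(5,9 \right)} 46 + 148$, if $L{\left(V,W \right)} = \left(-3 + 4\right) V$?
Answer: $378$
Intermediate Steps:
$L{\left(V,W \right)} = V$ ($L{\left(V,W \right)} = 1 V = V$)
$L{\left(5,9 \right)} 46 + 148 = 5 \cdot 46 + 148 = 230 + 148 = 378$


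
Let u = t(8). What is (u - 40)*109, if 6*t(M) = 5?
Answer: -25615/6 ≈ -4269.2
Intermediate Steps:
t(M) = ⅚ (t(M) = (⅙)*5 = ⅚)
u = ⅚ ≈ 0.83333
(u - 40)*109 = (⅚ - 40)*109 = -235/6*109 = -25615/6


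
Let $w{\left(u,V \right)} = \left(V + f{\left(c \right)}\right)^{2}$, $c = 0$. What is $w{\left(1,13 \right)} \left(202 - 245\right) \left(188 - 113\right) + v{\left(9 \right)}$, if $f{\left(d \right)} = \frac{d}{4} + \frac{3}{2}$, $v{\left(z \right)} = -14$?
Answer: $- \frac{2712281}{4} \approx -6.7807 \cdot 10^{5}$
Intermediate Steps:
$f{\left(d \right)} = \frac{3}{2} + \frac{d}{4}$ ($f{\left(d \right)} = d \frac{1}{4} + 3 \cdot \frac{1}{2} = \frac{d}{4} + \frac{3}{2} = \frac{3}{2} + \frac{d}{4}$)
$w{\left(u,V \right)} = \left(\frac{3}{2} + V\right)^{2}$ ($w{\left(u,V \right)} = \left(V + \left(\frac{3}{2} + \frac{1}{4} \cdot 0\right)\right)^{2} = \left(V + \left(\frac{3}{2} + 0\right)\right)^{2} = \left(V + \frac{3}{2}\right)^{2} = \left(\frac{3}{2} + V\right)^{2}$)
$w{\left(1,13 \right)} \left(202 - 245\right) \left(188 - 113\right) + v{\left(9 \right)} = \frac{\left(3 + 2 \cdot 13\right)^{2}}{4} \left(202 - 245\right) \left(188 - 113\right) - 14 = \frac{\left(3 + 26\right)^{2}}{4} \left(\left(-43\right) 75\right) - 14 = \frac{29^{2}}{4} \left(-3225\right) - 14 = \frac{1}{4} \cdot 841 \left(-3225\right) - 14 = \frac{841}{4} \left(-3225\right) - 14 = - \frac{2712225}{4} - 14 = - \frac{2712281}{4}$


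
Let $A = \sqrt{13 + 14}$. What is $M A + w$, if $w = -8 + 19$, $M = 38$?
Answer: $11 + 114 \sqrt{3} \approx 208.45$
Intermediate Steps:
$A = 3 \sqrt{3}$ ($A = \sqrt{27} = 3 \sqrt{3} \approx 5.1962$)
$w = 11$
$M A + w = 38 \cdot 3 \sqrt{3} + 11 = 114 \sqrt{3} + 11 = 11 + 114 \sqrt{3}$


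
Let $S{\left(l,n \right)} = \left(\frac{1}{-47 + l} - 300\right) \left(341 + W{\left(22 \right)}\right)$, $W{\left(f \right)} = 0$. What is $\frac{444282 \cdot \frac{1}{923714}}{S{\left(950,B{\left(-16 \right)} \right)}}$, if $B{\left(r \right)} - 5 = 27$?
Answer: $- \frac{200593323}{42664760410063} \approx -4.7016 \cdot 10^{-6}$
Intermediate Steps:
$B{\left(r \right)} = 32$ ($B{\left(r \right)} = 5 + 27 = 32$)
$S{\left(l,n \right)} = -102300 + \frac{341}{-47 + l}$ ($S{\left(l,n \right)} = \left(\frac{1}{-47 + l} - 300\right) \left(341 + 0\right) = \left(-300 + \frac{1}{-47 + l}\right) 341 = -102300 + \frac{341}{-47 + l}$)
$\frac{444282 \cdot \frac{1}{923714}}{S{\left(950,B{\left(-16 \right)} \right)}} = \frac{444282 \cdot \frac{1}{923714}}{341 \frac{1}{-47 + 950} \left(14101 - 285000\right)} = \frac{444282 \cdot \frac{1}{923714}}{341 \cdot \frac{1}{903} \left(14101 - 285000\right)} = \frac{222141}{461857 \cdot 341 \cdot \frac{1}{903} \left(-270899\right)} = \frac{222141}{461857 \left(- \frac{92376559}{903}\right)} = \frac{222141}{461857} \left(- \frac{903}{92376559}\right) = - \frac{200593323}{42664760410063}$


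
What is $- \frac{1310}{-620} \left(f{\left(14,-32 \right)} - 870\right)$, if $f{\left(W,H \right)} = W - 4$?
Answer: $- \frac{56330}{31} \approx -1817.1$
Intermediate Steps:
$f{\left(W,H \right)} = -4 + W$
$- \frac{1310}{-620} \left(f{\left(14,-32 \right)} - 870\right) = - \frac{1310}{-620} \left(\left(-4 + 14\right) - 870\right) = \left(-1310\right) \left(- \frac{1}{620}\right) \left(10 - 870\right) = \frac{131}{62} \left(-860\right) = - \frac{56330}{31}$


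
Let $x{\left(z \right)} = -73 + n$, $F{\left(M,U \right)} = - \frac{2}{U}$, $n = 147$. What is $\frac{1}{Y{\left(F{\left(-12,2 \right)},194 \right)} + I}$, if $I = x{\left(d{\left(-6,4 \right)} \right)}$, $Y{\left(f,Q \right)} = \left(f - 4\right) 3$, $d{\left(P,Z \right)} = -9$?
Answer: $\frac{1}{59} \approx 0.016949$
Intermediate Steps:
$Y{\left(f,Q \right)} = -12 + 3 f$ ($Y{\left(f,Q \right)} = \left(-4 + f\right) 3 = -12 + 3 f$)
$x{\left(z \right)} = 74$ ($x{\left(z \right)} = -73 + 147 = 74$)
$I = 74$
$\frac{1}{Y{\left(F{\left(-12,2 \right)},194 \right)} + I} = \frac{1}{\left(-12 + 3 \left(- \frac{2}{2}\right)\right) + 74} = \frac{1}{\left(-12 + 3 \left(\left(-2\right) \frac{1}{2}\right)\right) + 74} = \frac{1}{\left(-12 + 3 \left(-1\right)\right) + 74} = \frac{1}{\left(-12 - 3\right) + 74} = \frac{1}{-15 + 74} = \frac{1}{59}$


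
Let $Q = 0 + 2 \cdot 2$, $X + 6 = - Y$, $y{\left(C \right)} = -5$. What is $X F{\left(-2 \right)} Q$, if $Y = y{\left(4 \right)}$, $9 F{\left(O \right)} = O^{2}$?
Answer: $- \frac{16}{9} \approx -1.7778$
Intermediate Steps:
$F{\left(O \right)} = \frac{O^{2}}{9}$
$Y = -5$
$X = -1$ ($X = -6 - -5 = -6 + 5 = -1$)
$Q = 4$ ($Q = 0 + 4 = 4$)
$X F{\left(-2 \right)} Q = - \frac{\left(-2\right)^{2}}{9} \cdot 4 = - \frac{4}{9} \cdot 4 = \left(-1\right) \frac{4}{9} \cdot 4 = \left(- \frac{4}{9}\right) 4 = - \frac{16}{9}$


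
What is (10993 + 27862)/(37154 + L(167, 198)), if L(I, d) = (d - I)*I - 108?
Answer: 38855/42223 ≈ 0.92023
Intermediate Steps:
L(I, d) = -108 + I*(d - I) (L(I, d) = I*(d - I) - 108 = -108 + I*(d - I))
(10993 + 27862)/(37154 + L(167, 198)) = (10993 + 27862)/(37154 + (-108 - 1*167² + 167*198)) = 38855/(37154 + (-108 - 1*27889 + 33066)) = 38855/(37154 + (-108 - 27889 + 33066)) = 38855/(37154 + 5069) = 38855/42223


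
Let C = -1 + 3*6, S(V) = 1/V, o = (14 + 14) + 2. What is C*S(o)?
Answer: 17/30 ≈ 0.56667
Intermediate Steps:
o = 30 (o = 28 + 2 = 30)
C = 17 (C = -1 + 18 = 17)
C*S(o) = 17/30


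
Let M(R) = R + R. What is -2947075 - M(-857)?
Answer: -2945361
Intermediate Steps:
M(R) = 2*R
-2947075 - M(-857) = -2947075 - 2*(-857) = -2947075 - 1*(-1714) = -2947075 + 1714 = -2945361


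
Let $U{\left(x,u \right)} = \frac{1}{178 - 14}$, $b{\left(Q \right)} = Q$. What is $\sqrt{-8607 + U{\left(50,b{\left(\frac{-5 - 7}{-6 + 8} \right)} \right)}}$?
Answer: $\frac{i \sqrt{57873427}}{82} \approx 92.774 i$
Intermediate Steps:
$U{\left(x,u \right)} = \frac{1}{164}$
$\sqrt{-8607 + U{\left(50,b{\left(\frac{-5 - 7}{-6 + 8} \right)} \right)}} = \sqrt{-8607 + \frac{1}{164}} = \sqrt{- \frac{1411547}{164}} = \frac{i \sqrt{57873427}}{82}$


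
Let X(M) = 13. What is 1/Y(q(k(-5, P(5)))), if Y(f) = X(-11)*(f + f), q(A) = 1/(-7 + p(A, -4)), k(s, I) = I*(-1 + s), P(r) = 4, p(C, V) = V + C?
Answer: -35/26 ≈ -1.3462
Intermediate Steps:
p(C, V) = C + V
q(A) = 1/(-11 + A) (q(A) = 1/(-7 + (A - 4)) = 1/(-7 + (-4 + A)) = 1/(-11 + A))
Y(f) = 26*f (Y(f) = 13*(f + f) = 13*(2*f) = 26*f)
1/Y(q(k(-5, P(5)))) = 1/(26/(-11 + 4*(-1 - 5))) = 1/(26/(-11 + 4*(-6))) = 1/(26/(-11 - 24)) = 1/(26/(-35)) = 1/(26*(-1/35)) = 1/(-26/35) = -35/26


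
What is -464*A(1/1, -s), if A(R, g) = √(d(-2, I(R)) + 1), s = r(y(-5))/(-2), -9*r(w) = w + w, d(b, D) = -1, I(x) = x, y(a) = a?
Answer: 0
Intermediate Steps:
r(w) = -2*w/9 (r(w) = -(w + w)/9 = -2*w/9)
s = -5/9 (s = -2/9*(-5)/(-2) = (10/9)*(-½) = -5/9 ≈ -0.55556)
A(R, g) = 0 (A(R, g) = √(-1 + 1) = √0 = 0)
-464*A(1/1, -s) = -464*0 = 0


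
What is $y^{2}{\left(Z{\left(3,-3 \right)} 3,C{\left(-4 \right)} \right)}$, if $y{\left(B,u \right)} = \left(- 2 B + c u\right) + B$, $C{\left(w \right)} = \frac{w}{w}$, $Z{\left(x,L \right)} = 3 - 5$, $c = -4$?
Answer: $4$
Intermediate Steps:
$Z{\left(x,L \right)} = -2$ ($Z{\left(x,L \right)} = 3 - 5 = -2$)
$C{\left(w \right)} = 1$
$y{\left(B,u \right)} = - B - 4 u$ ($y{\left(B,u \right)} = \left(- 2 B - 4 u\right) + B = \left(- 4 u - 2 B\right) + B = - B - 4 u$)
$y^{2}{\left(Z{\left(3,-3 \right)} 3,C{\left(-4 \right)} \right)} = \left(- \left(-2\right) 3 - 4\right)^{2} = \left(\left(-1\right) \left(-6\right) - 4\right)^{2} = \left(6 - 4\right)^{2} = 2^{2} = 4$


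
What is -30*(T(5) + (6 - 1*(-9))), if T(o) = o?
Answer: -600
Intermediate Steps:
-30*(T(5) + (6 - 1*(-9))) = -30*(5 + (6 - 1*(-9))) = -30*(5 + (6 + 9)) = -30*(5 + 15) = -30*20 = -600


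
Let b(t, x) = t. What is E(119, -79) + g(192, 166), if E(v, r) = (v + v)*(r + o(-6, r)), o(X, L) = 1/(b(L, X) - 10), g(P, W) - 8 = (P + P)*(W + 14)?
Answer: 4478776/89 ≈ 50323.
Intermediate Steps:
g(P, W) = 8 + 2*P*(14 + W) (g(P, W) = 8 + (P + P)*(W + 14) = 8 + (2*P)*(14 + W) = 8 + 2*P*(14 + W))
o(X, L) = 1/(-10 + L) (o(X, L) = 1/(L - 10) = 1/(-10 + L))
E(v, r) = 2*v*(r + 1/(-10 + r)) (E(v, r) = (v + v)*(r + 1/(-10 + r)) = (2*v)*(r + 1/(-10 + r)) = 2*v*(r + 1/(-10 + r)))
E(119, -79) + g(192, 166) = 2*119*(1 - 79*(-10 - 79))/(-10 - 79) + (8 + 28*192 + 2*192*166) = 2*119*(1 - 79*(-89))/(-89) + (8 + 5376 + 63744) = 2*119*(-1/89)*(1 + 7031) + 69128 = 2*119*(-1/89)*7032 + 69128 = -1673616/89 + 69128 = 4478776/89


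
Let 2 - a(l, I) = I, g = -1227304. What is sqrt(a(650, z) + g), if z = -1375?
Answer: I*sqrt(1225927) ≈ 1107.2*I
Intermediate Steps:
a(l, I) = 2 - I
sqrt(a(650, z) + g) = sqrt((2 - 1*(-1375)) - 1227304) = sqrt((2 + 1375) - 1227304) = sqrt(1377 - 1227304) = sqrt(-1225927) = I*sqrt(1225927)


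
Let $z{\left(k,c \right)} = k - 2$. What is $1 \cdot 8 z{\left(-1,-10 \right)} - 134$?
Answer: $-158$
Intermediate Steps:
$z{\left(k,c \right)} = -2 + k$ ($z{\left(k,c \right)} = k - 2 = -2 + k$)
$1 \cdot 8 z{\left(-1,-10 \right)} - 134 = 1 \cdot 8 \left(-2 - 1\right) - 134 = 8 \left(-3\right) - 134 = -24 - 134 = -158$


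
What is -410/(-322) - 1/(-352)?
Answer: 72321/56672 ≈ 1.2761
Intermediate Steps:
-410/(-322) - 1/(-352) = -410*(-1/322) - 1*(-1/352) = 205/161 + 1/352 = 72321/56672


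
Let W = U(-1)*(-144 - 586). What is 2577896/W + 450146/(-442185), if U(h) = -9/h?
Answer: -38095480066/96838515 ≈ -393.39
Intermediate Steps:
W = -6570 (W = (-9/(-1))*(-144 - 586) = -9*(-1)*(-730) = 9*(-730) = -6570)
2577896/W + 450146/(-442185) = 2577896/(-6570) + 450146/(-442185) = 2577896*(-1/6570) + 450146*(-1/442185) = -1288948/3285 - 450146/442185 = -38095480066/96838515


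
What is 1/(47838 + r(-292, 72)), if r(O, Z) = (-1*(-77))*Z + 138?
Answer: 1/53520 ≈ 1.8685e-5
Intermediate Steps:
r(O, Z) = 138 + 77*Z (r(O, Z) = 77*Z + 138 = 138 + 77*Z)
1/(47838 + r(-292, 72)) = 1/(47838 + (138 + 77*72)) = 1/(47838 + (138 + 5544)) = 1/(47838 + 5682) = 1/53520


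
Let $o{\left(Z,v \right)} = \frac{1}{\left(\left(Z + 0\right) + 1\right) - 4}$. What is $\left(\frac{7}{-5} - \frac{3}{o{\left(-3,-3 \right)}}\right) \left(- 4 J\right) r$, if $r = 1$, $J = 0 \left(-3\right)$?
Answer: $0$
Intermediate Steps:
$J = 0$
$o{\left(Z,v \right)} = \frac{1}{-3 + Z}$ ($o{\left(Z,v \right)} = \frac{1}{\left(Z + 1\right) - 4} = \frac{1}{\left(1 + Z\right) - 4} = \frac{1}{-3 + Z}$)
$\left(\frac{7}{-5} - \frac{3}{o{\left(-3,-3 \right)}}\right) \left(- 4 J\right) r = \left(\frac{7}{-5} - \frac{3}{\frac{1}{-3 - 3}}\right) \left(\left(-4\right) 0\right) 1 = \left(7 \left(- \frac{1}{5}\right) - \frac{3}{\frac{1}{-6}}\right) 0 \cdot 1 = \left(- \frac{7}{5} - \frac{3}{- \frac{1}{6}}\right) 0 \cdot 1 = \left(- \frac{7}{5} - -18\right) 0 \cdot 1 = \left(- \frac{7}{5} + 18\right) 0 \cdot 1 = \frac{83}{5} \cdot 0 \cdot 1 = 0 \cdot 1 = 0$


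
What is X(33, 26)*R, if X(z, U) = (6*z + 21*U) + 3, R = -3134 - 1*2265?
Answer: -4033053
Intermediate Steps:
R = -5399 (R = -3134 - 2265 = -5399)
X(z, U) = 3 + 6*z + 21*U
X(33, 26)*R = (3 + 6*33 + 21*26)*(-5399) = (3 + 198 + 546)*(-5399) = 747*(-5399) = -4033053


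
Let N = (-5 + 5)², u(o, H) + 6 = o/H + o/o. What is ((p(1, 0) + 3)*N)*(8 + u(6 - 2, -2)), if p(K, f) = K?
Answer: 0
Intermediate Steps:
u(o, H) = -5 + o/H (u(o, H) = -6 + (o/H + o/o) = -6 + (o/H + 1) = -6 + (1 + o/H) = -5 + o/H)
N = 0 (N = 0² = 0)
((p(1, 0) + 3)*N)*(8 + u(6 - 2, -2)) = ((1 + 3)*0)*(8 + (-5 + (6 - 2)/(-2))) = (4*0)*(8 + (-5 + 4*(-½))) = 0*(8 + (-5 - 2)) = 0*(8 - 7) = 0*1 = 0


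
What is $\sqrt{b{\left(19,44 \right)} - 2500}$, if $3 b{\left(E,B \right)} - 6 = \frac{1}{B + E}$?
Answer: $\frac{i \sqrt{9914541}}{63} \approx 49.98 i$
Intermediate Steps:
$b{\left(E,B \right)} = 2 + \frac{1}{3 \left(B + E\right)}$
$\sqrt{b{\left(19,44 \right)} - 2500} = \sqrt{\frac{\frac{1}{3} + 2 \cdot 44 + 2 \cdot 19}{44 + 19} - 2500} = \sqrt{\frac{\frac{1}{3} + 88 + 38}{63} - 2500} = \sqrt{\frac{1}{63} \cdot \frac{379}{3} - 2500} = \sqrt{\frac{379}{189} - 2500} = \sqrt{- \frac{472121}{189}} = \frac{i \sqrt{9914541}}{63}$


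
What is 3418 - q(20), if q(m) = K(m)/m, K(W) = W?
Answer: 3417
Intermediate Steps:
q(m) = 1 (q(m) = m/m = 1)
3418 - q(20) = 3418 - 1*1 = 3418 - 1 = 3417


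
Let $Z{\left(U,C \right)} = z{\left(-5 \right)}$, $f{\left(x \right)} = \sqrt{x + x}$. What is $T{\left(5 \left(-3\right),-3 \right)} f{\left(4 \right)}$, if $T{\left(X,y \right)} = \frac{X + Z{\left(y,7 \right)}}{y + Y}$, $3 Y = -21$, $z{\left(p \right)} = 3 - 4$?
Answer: $\frac{16 \sqrt{2}}{5} \approx 4.5255$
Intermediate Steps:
$f{\left(x \right)} = \sqrt{2} \sqrt{x}$ ($f{\left(x \right)} = \sqrt{2 x} = \sqrt{2} \sqrt{x}$)
$z{\left(p \right)} = -1$
$Z{\left(U,C \right)} = -1$
$Y = -7$ ($Y = \frac{1}{3} \left(-21\right) = -7$)
$T{\left(X,y \right)} = \frac{-1 + X}{-7 + y}$ ($T{\left(X,y \right)} = \frac{X - 1}{y - 7} = \frac{-1 + X}{-7 + y}$)
$T{\left(5 \left(-3\right),-3 \right)} f{\left(4 \right)} = \frac{-1 + 5 \left(-3\right)}{-7 - 3} \sqrt{2} \sqrt{4} = \frac{-1 - 15}{-10} \sqrt{2} \cdot 2 = \left(- \frac{1}{10}\right) \left(-16\right) 2 \sqrt{2} = \frac{8 \cdot 2 \sqrt{2}}{5} = \frac{16 \sqrt{2}}{5}$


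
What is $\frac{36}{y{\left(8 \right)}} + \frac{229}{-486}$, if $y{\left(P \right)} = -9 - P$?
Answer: $- \frac{21389}{8262} \approx -2.5888$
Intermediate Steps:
$\frac{36}{y{\left(8 \right)}} + \frac{229}{-486} = \frac{36}{-9 - 8} + \frac{229}{-486} = \frac{36}{-9 - 8} + 229 \left(- \frac{1}{486}\right) = \frac{36}{-17} - \frac{229}{486} = 36 \left(- \frac{1}{17}\right) - \frac{229}{486} = - \frac{36}{17} - \frac{229}{486} = - \frac{21389}{8262}$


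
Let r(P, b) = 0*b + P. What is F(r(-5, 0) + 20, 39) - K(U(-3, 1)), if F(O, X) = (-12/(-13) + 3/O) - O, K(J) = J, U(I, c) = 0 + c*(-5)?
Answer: -577/65 ≈ -8.8769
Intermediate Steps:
r(P, b) = P (r(P, b) = 0 + P = P)
U(I, c) = -5*c (U(I, c) = 0 - 5*c = -5*c)
F(O, X) = 12/13 - O + 3/O (F(O, X) = (-12*(-1/13) + 3/O) - O = (12/13 + 3/O) - O = 12/13 - O + 3/O)
F(r(-5, 0) + 20, 39) - K(U(-3, 1)) = (12/13 - (-5 + 20) + 3/(-5 + 20)) - (-5) = (12/13 - 1*15 + 3/15) - 1*(-5) = (12/13 - 15 + 3*(1/15)) + 5 = (12/13 - 15 + 1/5) + 5 = -902/65 + 5 = -577/65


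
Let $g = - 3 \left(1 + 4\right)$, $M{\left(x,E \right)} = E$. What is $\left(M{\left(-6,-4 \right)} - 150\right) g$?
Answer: $2310$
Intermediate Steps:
$g = -15$ ($g = \left(-3\right) 5 = -15$)
$\left(M{\left(-6,-4 \right)} - 150\right) g = \left(-4 - 150\right) \left(-15\right) = \left(-154\right) \left(-15\right) = 2310$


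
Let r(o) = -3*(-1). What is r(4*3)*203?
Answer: 609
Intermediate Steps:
r(o) = 3
r(4*3)*203 = 3*203 = 609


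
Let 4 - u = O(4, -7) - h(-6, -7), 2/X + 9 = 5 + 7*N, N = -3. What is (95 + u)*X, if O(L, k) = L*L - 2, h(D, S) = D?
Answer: -158/25 ≈ -6.3200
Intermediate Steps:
O(L, k) = -2 + L**2 (O(L, k) = L**2 - 2 = -2 + L**2)
X = -2/25 (X = 2/(-9 + (5 + 7*(-3))) = 2/(-9 + (5 - 21)) = 2/(-9 - 16) = 2/(-25) = 2*(-1/25) = -2/25 ≈ -0.080000)
u = -16 (u = 4 - ((-2 + 4**2) - 1*(-6)) = 4 - ((-2 + 16) + 6) = 4 - (14 + 6) = 4 - 1*20 = 4 - 20 = -16)
(95 + u)*X = (95 - 16)*(-2/25) = 79*(-2/25) = -158/25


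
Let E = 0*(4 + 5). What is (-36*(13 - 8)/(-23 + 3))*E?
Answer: 0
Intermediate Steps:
E = 0 (E = 0*9 = 0)
(-36*(13 - 8)/(-23 + 3))*E = -36*(13 - 8)/(-23 + 3)*0 = -180/(-20)*0 = -180*(-1)/20*0 = -36*(-1/4)*0 = 9*0 = 0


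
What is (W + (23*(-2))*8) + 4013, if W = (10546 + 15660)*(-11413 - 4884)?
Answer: -427075537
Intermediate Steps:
W = -427079182 (W = 26206*(-16297) = -427079182)
(W + (23*(-2))*8) + 4013 = (-427079182 + (23*(-2))*8) + 4013 = (-427079182 - 46*8) + 4013 = (-427079182 - 368) + 4013 = -427079550 + 4013 = -427075537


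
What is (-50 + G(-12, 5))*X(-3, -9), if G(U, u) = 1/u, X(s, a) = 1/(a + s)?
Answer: 83/20 ≈ 4.1500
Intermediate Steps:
(-50 + G(-12, 5))*X(-3, -9) = (-50 + 1/5)/(-9 - 3) = (-50 + 1/5)/(-12) = -249/5*(-1/12) = 83/20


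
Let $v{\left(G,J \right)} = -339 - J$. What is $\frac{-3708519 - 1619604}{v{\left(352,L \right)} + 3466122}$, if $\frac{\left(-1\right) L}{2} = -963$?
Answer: $- \frac{1776041}{1154619} \approx -1.5382$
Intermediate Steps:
$L = 1926$ ($L = \left(-2\right) \left(-963\right) = 1926$)
$\frac{-3708519 - 1619604}{v{\left(352,L \right)} + 3466122} = \frac{-3708519 - 1619604}{\left(-339 - 1926\right) + 3466122} = - \frac{5328123}{\left(-339 - 1926\right) + 3466122} = - \frac{5328123}{-2265 + 3466122} = - \frac{5328123}{3463857} = \left(-5328123\right) \frac{1}{3463857} = - \frac{1776041}{1154619}$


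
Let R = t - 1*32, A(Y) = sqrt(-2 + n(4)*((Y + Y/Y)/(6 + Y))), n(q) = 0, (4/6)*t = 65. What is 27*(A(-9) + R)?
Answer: 3537/2 + 27*I*sqrt(2) ≈ 1768.5 + 38.184*I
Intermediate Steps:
t = 195/2 (t = (3/2)*65 = 195/2 ≈ 97.500)
A(Y) = I*sqrt(2) (A(Y) = sqrt(-2 + 0*((Y + Y/Y)/(6 + Y))) = sqrt(-2 + 0*((Y + 1)/(6 + Y))) = sqrt(-2 + 0*((1 + Y)/(6 + Y))) = sqrt(-2 + 0) = sqrt(-2) = I*sqrt(2))
R = 131/2 (R = 195/2 - 1*32 = 195/2 - 32 = 131/2 ≈ 65.500)
27*(A(-9) + R) = 27*(I*sqrt(2) + 131/2) = 27*(131/2 + I*sqrt(2)) = 3537/2 + 27*I*sqrt(2)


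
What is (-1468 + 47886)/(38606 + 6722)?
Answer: 23209/22664 ≈ 1.0240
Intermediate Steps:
(-1468 + 47886)/(38606 + 6722) = 46418/45328 = 46418*(1/45328) = 23209/22664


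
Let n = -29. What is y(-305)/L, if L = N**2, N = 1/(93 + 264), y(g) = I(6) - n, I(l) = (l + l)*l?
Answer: 12872349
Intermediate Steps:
I(l) = 2*l**2 (I(l) = (2*l)*l = 2*l**2)
y(g) = 101 (y(g) = 2*6**2 - 1*(-29) = 2*36 + 29 = 72 + 29 = 101)
N = 1/357 ≈ 0.0028011
L = 1/127449 (L = (1/357)**2 = 1/127449 ≈ 7.8463e-6)
y(-305)/L = 101/(1/127449) = 101*127449 = 12872349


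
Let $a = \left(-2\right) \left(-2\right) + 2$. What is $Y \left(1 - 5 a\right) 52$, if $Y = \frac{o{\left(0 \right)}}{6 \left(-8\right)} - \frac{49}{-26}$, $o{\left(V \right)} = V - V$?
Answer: $-2842$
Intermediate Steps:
$o{\left(V \right)} = 0$
$Y = \frac{49}{26}$ ($Y = \frac{0}{6 \left(-8\right)} - \frac{49}{-26} = \frac{0}{-48} - - \frac{49}{26} = 0 \left(- \frac{1}{48}\right) + \frac{49}{26} = 0 + \frac{49}{26} = \frac{49}{26} \approx 1.8846$)
$a = 6$ ($a = 4 + 2 = 6$)
$Y \left(1 - 5 a\right) 52 = \frac{49 \left(1 - 30\right)}{26} \cdot 52 = \frac{49}{26} \left(-29\right) 52 = \left(- \frac{1421}{26}\right) 52 = -2842$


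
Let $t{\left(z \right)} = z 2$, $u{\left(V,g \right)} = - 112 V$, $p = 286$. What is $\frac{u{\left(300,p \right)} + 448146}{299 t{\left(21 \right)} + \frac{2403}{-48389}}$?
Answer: $\frac{6686488798}{202555553} \approx 33.011$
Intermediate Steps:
$t{\left(z \right)} = 2 z$
$\frac{u{\left(300,p \right)} + 448146}{299 t{\left(21 \right)} + \frac{2403}{-48389}} = \frac{\left(-112\right) 300 + 448146}{299 \cdot 2 \cdot 21 + \frac{2403}{-48389}} = \frac{-33600 + 448146}{299 \cdot 42 + 2403 \left(- \frac{1}{48389}\right)} = \frac{414546}{12558 - \frac{2403}{48389}} = \frac{414546}{\frac{607666659}{48389}} = 414546 \cdot \frac{48389}{607666659} = \frac{6686488798}{202555553}$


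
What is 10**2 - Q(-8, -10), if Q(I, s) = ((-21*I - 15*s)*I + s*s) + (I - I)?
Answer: 2544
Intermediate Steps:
Q(I, s) = s**2 + I*(-21*I - 15*s) (Q(I, s) = (I*(-21*I - 15*s) + s**2) + 0 = (s**2 + I*(-21*I - 15*s)) + 0 = s**2 + I*(-21*I - 15*s))
10**2 - Q(-8, -10) = 10**2 - ((-10)**2 - 21*(-8)**2 - 15*(-8)*(-10)) = 100 - (100 - 21*64 - 1200) = 100 - (100 - 1344 - 1200) = 100 - 1*(-2444) = 100 + 2444 = 2544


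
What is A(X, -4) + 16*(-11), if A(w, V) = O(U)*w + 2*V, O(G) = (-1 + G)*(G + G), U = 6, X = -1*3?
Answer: -364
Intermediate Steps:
X = -3
O(G) = 2*G*(-1 + G) (O(G) = (-1 + G)*(2*G) = 2*G*(-1 + G))
A(w, V) = 2*V + 60*w (A(w, V) = (2*6*(-1 + 6))*w + 2*V = (2*6*5)*w + 2*V = 60*w + 2*V = 2*V + 60*w)
A(X, -4) + 16*(-11) = (2*(-4) + 60*(-3)) + 16*(-11) = (-8 - 180) - 176 = -188 - 176 = -364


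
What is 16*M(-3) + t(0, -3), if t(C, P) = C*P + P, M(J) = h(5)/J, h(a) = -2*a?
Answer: 151/3 ≈ 50.333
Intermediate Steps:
M(J) = -10/J (M(J) = (-2*5)/J = -10/J)
t(C, P) = P + C*P
16*M(-3) + t(0, -3) = 16*(-10/(-3)) - 3*(1 + 0) = 16*(-10*(-1/3)) - 3*1 = 16*(10/3) - 3 = 160/3 - 3 = 151/3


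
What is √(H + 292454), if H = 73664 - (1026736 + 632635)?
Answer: I*√1293253 ≈ 1137.2*I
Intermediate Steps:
H = -1585707 (H = 73664 - 1*1659371 = 73664 - 1659371 = -1585707)
√(H + 292454) = √(-1585707 + 292454) = √(-1293253) = I*√1293253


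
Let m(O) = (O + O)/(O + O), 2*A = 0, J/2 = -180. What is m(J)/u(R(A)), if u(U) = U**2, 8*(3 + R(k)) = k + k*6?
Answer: 1/9 ≈ 0.11111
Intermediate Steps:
J = -360 (J = 2*(-180) = -360)
A = 0 (A = (1/2)*0 = 0)
m(O) = 1 (m(O) = (2*O)/((2*O)) = (2*O)*(1/(2*O)) = 1)
R(k) = -3 + 7*k/8 (R(k) = -3 + (k + k*6)/8 = -3 + (k + 6*k)/8 = -3 + (7*k)/8 = -3 + 7*k/8)
m(J)/u(R(A)) = 1/(-3 + (7/8)*0)**2 = 1/(-3 + 0)**2 = 1/(-3)**2 = 1/9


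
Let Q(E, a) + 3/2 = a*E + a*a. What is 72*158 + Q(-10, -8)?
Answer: 23037/2 ≈ 11519.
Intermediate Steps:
Q(E, a) = -3/2 + a² + E*a (Q(E, a) = -3/2 + (a*E + a*a) = -3/2 + (E*a + a²) = -3/2 + (a² + E*a) = -3/2 + a² + E*a)
72*158 + Q(-10, -8) = 72*158 + (-3/2 + (-8)² - 10*(-8)) = 11376 + (-3/2 + 64 + 80) = 11376 + 285/2 = 23037/2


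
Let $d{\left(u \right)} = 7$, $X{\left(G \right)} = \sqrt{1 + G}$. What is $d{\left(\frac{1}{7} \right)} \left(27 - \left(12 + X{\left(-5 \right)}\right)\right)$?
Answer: $105 - 14 i \approx 105.0 - 14.0 i$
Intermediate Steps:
$d{\left(\frac{1}{7} \right)} \left(27 - \left(12 + X{\left(-5 \right)}\right)\right) = 7 \left(27 - \left(12 + \sqrt{1 - 5}\right)\right) = 7 \left(27 - \left(12 + \sqrt{-4}\right)\right) = 7 \left(27 - \left(12 + 2 i\right)\right) = 7 \left(15 - 2 i\right) = 105 - 14 i$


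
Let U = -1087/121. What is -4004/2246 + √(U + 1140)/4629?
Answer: -2002/1123 + √136853/50919 ≈ -1.7755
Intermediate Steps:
U = -1087/121 (U = -1087*1/121 = -1087/121 ≈ -8.9835)
-4004/2246 + √(U + 1140)/4629 = -4004/2246 + √(-1087/121 + 1140)/4629 = -4004*1/2246 + √(136853/121)*(1/4629) = -2002/1123 + (√136853/11)*(1/4629) = -2002/1123 + √136853/50919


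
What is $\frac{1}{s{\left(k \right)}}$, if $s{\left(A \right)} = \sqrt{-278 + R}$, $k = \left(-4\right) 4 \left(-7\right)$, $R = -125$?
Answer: $- \frac{i \sqrt{403}}{403} \approx - 0.049814 i$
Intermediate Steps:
$k = 112$ ($k = \left(-16\right) \left(-7\right) = 112$)
$s{\left(A \right)} = i \sqrt{403}$ ($s{\left(A \right)} = \sqrt{-278 - 125} = \sqrt{-403} = i \sqrt{403}$)
$\frac{1}{s{\left(k \right)}} = \frac{1}{i \sqrt{403}} = - \frac{i \sqrt{403}}{403}$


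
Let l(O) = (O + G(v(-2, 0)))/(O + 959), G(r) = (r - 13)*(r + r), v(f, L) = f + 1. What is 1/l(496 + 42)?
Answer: 1497/566 ≈ 2.6449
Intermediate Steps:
v(f, L) = 1 + f
G(r) = 2*r*(-13 + r) (G(r) = (-13 + r)*(2*r) = 2*r*(-13 + r))
l(O) = (28 + O)/(959 + O) (l(O) = (O + 2*(1 - 2)*(-13 + (1 - 2)))/(O + 959) = (O + 2*(-1)*(-13 - 1))/(959 + O) = (O + 2*(-1)*(-14))/(959 + O) = (O + 28)/(959 + O) = (28 + O)/(959 + O))
1/l(496 + 42) = 1/((28 + (496 + 42))/(959 + (496 + 42))) = 1/((28 + 538)/(959 + 538)) = 1/(566/1497) = 1497/566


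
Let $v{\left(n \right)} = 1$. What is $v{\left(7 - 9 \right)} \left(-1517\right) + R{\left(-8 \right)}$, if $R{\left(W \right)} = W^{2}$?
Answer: $-1453$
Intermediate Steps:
$v{\left(7 - 9 \right)} \left(-1517\right) + R{\left(-8 \right)} = 1 \left(-1517\right) + \left(-8\right)^{2} = -1517 + 64 = -1453$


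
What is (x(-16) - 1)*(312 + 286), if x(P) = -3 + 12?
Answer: 4784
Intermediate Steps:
x(P) = 9
(x(-16) - 1)*(312 + 286) = (9 - 1)*(312 + 286) = 8*598 = 4784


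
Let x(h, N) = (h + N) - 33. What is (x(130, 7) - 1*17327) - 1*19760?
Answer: -36983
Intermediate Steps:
x(h, N) = -33 + N + h (x(h, N) = (N + h) - 33 = -33 + N + h)
(x(130, 7) - 1*17327) - 1*19760 = ((-33 + 7 + 130) - 1*17327) - 1*19760 = (104 - 17327) - 19760 = -17223 - 19760 = -36983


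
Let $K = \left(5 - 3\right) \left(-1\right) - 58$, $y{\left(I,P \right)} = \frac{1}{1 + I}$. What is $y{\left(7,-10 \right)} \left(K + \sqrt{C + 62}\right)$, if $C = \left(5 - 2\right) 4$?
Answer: $- \frac{15}{2} + \frac{\sqrt{74}}{8} \approx -6.4247$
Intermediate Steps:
$C = 12$ ($C = 3 \cdot 4 = 12$)
$K = -60$ ($K = 2 \left(-1\right) - 58 = -2 - 58 = -60$)
$y{\left(7,-10 \right)} \left(K + \sqrt{C + 62}\right) = \frac{-60 + \sqrt{12 + 62}}{1 + 7} = \frac{-60 + \sqrt{74}}{8} = - \frac{15}{2} + \frac{\sqrt{74}}{8}$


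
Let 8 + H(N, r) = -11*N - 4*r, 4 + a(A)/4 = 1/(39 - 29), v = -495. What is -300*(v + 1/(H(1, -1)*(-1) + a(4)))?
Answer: 149000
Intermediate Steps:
a(A) = -78/5 (a(A) = -16 + 4/(39 - 29) = -16 + 4/10 = -16 + 4*(⅒) = -16 + ⅖ = -78/5)
H(N, r) = -8 - 11*N - 4*r (H(N, r) = -8 + (-11*N - 4*r) = -8 - 11*N - 4*r)
-300*(v + 1/(H(1, -1)*(-1) + a(4))) = -300*(-495 + 1/((-8 - 11*1 - 4*(-1))*(-1) - 78/5)) = -300*(-495 + 1/((-8 - 11 + 4)*(-1) - 78/5)) = -300*(-495 + 1/(-15*(-1) - 78/5)) = -300*(-495 + 1/(15 - 78/5)) = -300*(-495 + 1/(-⅗)) = -300*(-495 - 5/3) = -300*(-1490/3) = 149000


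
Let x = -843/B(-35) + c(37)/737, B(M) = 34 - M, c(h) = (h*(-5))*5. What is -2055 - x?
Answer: -34605933/16951 ≈ -2041.5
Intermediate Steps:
c(h) = -25*h (c(h) = -5*h*5 = -25*h)
x = -228372/16951 (x = -843/(34 - 1*(-35)) - 25*37/737 = -843/(34 + 35) - 925*1/737 = -843/69 - 925/737 = -843*1/69 - 925/737 = -281/23 - 925/737 = -228372/16951 ≈ -13.472)
-2055 - x = -2055 - 1*(-228372/16951) = -2055 + 228372/16951 = -34605933/16951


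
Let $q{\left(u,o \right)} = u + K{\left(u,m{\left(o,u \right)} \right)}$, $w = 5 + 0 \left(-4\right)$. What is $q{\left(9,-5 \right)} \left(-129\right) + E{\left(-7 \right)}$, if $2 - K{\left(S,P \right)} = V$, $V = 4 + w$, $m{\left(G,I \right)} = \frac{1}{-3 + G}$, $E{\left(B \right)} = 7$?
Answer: $-251$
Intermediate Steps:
$w = 5$ ($w = 5 + 0 = 5$)
$V = 9$ ($V = 4 + 5 = 9$)
$K{\left(S,P \right)} = -7$ ($K{\left(S,P \right)} = 2 - 9 = -7$)
$q{\left(u,o \right)} = -7 + u$ ($q{\left(u,o \right)} = u - 7 = -7 + u$)
$q{\left(9,-5 \right)} \left(-129\right) + E{\left(-7 \right)} = \left(-7 + 9\right) \left(-129\right) + 7 = 2 \left(-129\right) + 7 = -258 + 7 = -251$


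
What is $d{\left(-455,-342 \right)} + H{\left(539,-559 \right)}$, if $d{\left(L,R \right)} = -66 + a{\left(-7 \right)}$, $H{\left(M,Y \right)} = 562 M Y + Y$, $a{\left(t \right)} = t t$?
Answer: $-169331738$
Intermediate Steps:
$a{\left(t \right)} = t^{2}$
$H{\left(M,Y \right)} = Y + 562 M Y$ ($H{\left(M,Y \right)} = 562 M Y + Y = Y + 562 M Y$)
$d{\left(L,R \right)} = -17$ ($d{\left(L,R \right)} = -66 + \left(-7\right)^{2} = -66 + 49 = -17$)
$d{\left(-455,-342 \right)} + H{\left(539,-559 \right)} = -17 - 559 \left(1 + 562 \cdot 539\right) = -17 - 559 \left(1 + 302918\right) = -17 - 169331721 = -169331738$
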